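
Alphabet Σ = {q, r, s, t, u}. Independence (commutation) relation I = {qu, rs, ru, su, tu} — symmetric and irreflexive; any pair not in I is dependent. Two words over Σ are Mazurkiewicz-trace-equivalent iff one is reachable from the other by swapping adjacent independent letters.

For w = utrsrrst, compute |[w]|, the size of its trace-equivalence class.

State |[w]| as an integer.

#0=u has no predecessor
#1=t has no predecessor
#2=r depends on [1:t]
#3=s depends on [1:t]
#4=r depends on [2:r]
#5=r depends on [4:r]
#6=s depends on [3:s]
#7=t depends on [5:r, 6:s]
sources: [0:u, 1:t]
N(rest) = Σ N(rest − s) over sources s of rest; N(one piece) = 1:
  size 1 → [0]=1  [7]=1
  size 2 → [0,7]=2  [5,7]=1  [6,7]=1
  size 3 → [0,5,7]=3  [0,6,7]=3  [3,6,7]=1  [4,5,7]=1  [5,6,7]=2
  size 4 → [0,3,6,7]=4  [0,4,5,7]=4  [0,5,6,7]=8  [2,4,5,7]=1  [3,5,6,7]=3  [4,5,6,7]=3
  size 5 → [0,2,4,5,7]=5  [0,3,5,6,7]=15  [0,4,5,6,7]=15  [2,4,5,6,7]=4  [3,4,5,6,7]=6
  size 6 → [0,2,4,5,6,7]=24  [0,3,4,5,6,7]=36  [2,3,4,5,6,7]=10
  first=0(u) contributes 10
  first=1(t) contributes 70
|[w]| = 80

80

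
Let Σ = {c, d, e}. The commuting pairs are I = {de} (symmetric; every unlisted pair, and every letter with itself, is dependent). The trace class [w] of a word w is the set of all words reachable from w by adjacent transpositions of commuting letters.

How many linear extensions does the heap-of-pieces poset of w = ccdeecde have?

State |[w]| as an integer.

6

#0=c has no predecessor
#1=c depends on [0:c]
#2=d depends on [1:c]
#3=e depends on [1:c]
#4=e depends on [3:e]
#5=c depends on [2:d, 4:e]
#6=d depends on [5:c]
#7=e depends on [5:c]
sources: [0:c]
N(rest) = Σ N(rest − s) over sources s of rest; N(one piece) = 1:
  size 1 → [6]=1  [7]=1
  size 2 → [6,7]=2
  size 3 → [5,6,7]=2
  size 4 → [2,5,6,7]=2  [4,5,6,7]=2
  size 5 → [2,4,5,6,7]=4  [3,4,5,6,7]=2
  size 6 → [2,3,4,5,6,7]=6
  first=0(c) contributes 6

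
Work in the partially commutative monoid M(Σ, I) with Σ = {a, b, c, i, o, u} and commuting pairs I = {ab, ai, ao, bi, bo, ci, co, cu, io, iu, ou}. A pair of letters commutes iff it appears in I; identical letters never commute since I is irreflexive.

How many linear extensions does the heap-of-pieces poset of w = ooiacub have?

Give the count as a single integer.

210

#0=o has no predecessor
#1=o depends on [0:o]
#2=i has no predecessor
#3=a has no predecessor
#4=c depends on [3:a]
#5=u depends on [3:a]
#6=b depends on [4:c, 5:u]
sources: [0:o, 2:i, 3:a]
N(rest) = Σ N(rest − s) over sources s of rest; N(one piece) = 1:
  size 1 → [1]=1  [2]=1  [6]=1
  size 2 → [0,1]=1  [1,2]=2  [1,6]=2  [2,6]=2  [4,6]=1  [5,6]=1
  size 3 → [0,1,2]=3  [0,1,6]=3  [1,2,6]=6  [1,4,6]=3  [1,5,6]=3  [2,4,6]=3  [2,5,6]=3  [4,5,6]=2
  size 4 → [0,1,2,6]=12  [0,1,4,6]=6  [0,1,5,6]=6  [1,2,4,6]=12  [1,2,5,6]=12  [1,4,5,6]=8  [2,4,5,6]=8  [3,4,5,6]=2
  size 5 → [0,1,2,4,6]=30  [0,1,2,5,6]=30  [0,1,4,5,6]=20  [1,2,4,5,6]=40  [1,3,4,5,6]=10  [2,3,4,5,6]=10
  first=0(o) contributes 60
  first=2(i) contributes 30
  first=3(a) contributes 120
|[w]| = 210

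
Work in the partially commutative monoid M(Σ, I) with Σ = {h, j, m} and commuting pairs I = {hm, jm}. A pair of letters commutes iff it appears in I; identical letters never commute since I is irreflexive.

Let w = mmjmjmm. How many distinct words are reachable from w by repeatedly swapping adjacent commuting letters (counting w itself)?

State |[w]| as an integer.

0(m) covers ∅
1(m) covers 0:m
2(j) covers ∅
3(m) covers 1:m
4(j) covers 2:j
5(m) covers 3:m
6(m) covers 5:m
floor of heap: 0:m, 2:j
completions by unplaced set U, small U first (add the entries for U minus each lowest piece of U):
  |U|=1: {4}:1  {6}:1
  |U|=2: {2,4}:1  {4,6}:2  {5,6}:1
  |U|=3: {2,4,6}:3  {3,5,6}:1  {4,5,6}:3
  |U|=4: {1,3,5,6}:1  {2,4,5,6}:6  {3,4,5,6}:4
  |U|=5: {0,1,3,5,6}:1  {1,3,4,5,6}:5  {2,3,4,5,6}:10
  start at 0(m): 15
  start at 2(j): 6
sum over floor = 21

21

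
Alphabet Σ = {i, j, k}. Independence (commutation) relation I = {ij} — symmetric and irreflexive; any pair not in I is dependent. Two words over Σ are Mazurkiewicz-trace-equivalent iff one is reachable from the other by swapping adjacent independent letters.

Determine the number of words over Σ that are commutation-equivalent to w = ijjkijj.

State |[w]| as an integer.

0(i) covers ∅
1(j) covers ∅
2(j) covers 1:j
3(k) covers 0:i, 2:j
4(i) covers 3:k
5(j) covers 3:k
6(j) covers 5:j
floor of heap: 0:i, 1:j
completions by unplaced set U, small U first (add the entries for U minus each lowest piece of U):
  |U|=1: {4}:1  {6}:1
  |U|=2: {4,6}:2  {5,6}:1
  |U|=3: {4,5,6}:3
  |U|=4: {3,4,5,6}:3
  |U|=5: {0,3,4,5,6}:3  {2,3,4,5,6}:3
  start at 0(i): 3
  start at 1(j): 6
sum over floor = 9

9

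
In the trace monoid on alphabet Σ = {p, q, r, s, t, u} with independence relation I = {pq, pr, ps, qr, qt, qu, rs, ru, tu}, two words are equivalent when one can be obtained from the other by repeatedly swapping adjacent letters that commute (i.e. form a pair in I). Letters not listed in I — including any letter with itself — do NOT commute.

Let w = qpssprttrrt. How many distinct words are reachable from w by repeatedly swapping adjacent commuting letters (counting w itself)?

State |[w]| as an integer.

piece 0:q — minimal
piece 1:p — minimal
piece 2:s rests on {0:q}
piece 3:s rests on {2:s}
piece 4:p rests on {1:p}
piece 5:r — minimal
piece 6:t rests on {3:s, 4:p, 5:r}
piece 7:t rests on {6:t}
piece 8:r rests on {7:t}
piece 9:r rests on {8:r}
piece 10:t rests on {9:r}
minimal pieces: {0:q, 1:p, 5:r}
ways to finish when only these pieces remain (= sum over removing one remaining piece with nothing left below it):
  1 left: {10}→1
  2 left: {9,10}→1
  3 left: {8,9,10}→1
  4 left: {7,8,9,10}→1
  5 left: {6,7,8,9,10}→1
  6 left: {3,6,7,8,9,10}→1  {4,6,7,8,9,10}→1  {5,6,7,8,9,10}→1
  7 left: {1,4,6,7,8,9,10}→1  {2,3,6,7,8,9,10}→1  {3,4,6,7,8,9,10}→2  {3,5,6,7,8,9,10}→2  {4,5,6,7,8,9,10}→2
  8 left: {0,2,3,6,7,8,9,10}→1  {1,3,4,6,7,8,9,10}→3  {1,4,5,6,7,8,9,10}→3  {2,3,4,6,7,8,9,10}→3  {2,3,5,6,7,8,9,10}→3  {3,4,5,6,7,8,9,10}→6
  9 left: {0,2,3,4,6,7,8,9,10}→4  {0,2,3,5,6,7,8,9,10}→4  {1,2,3,4,6,7,8,9,10}→6  {1,3,4,5,6,7,8,9,10}→12  {2,3,4,5,6,7,8,9,10}→12
  placing 0:q first → 30 extensions
  placing 1:p first → 20 extensions
  placing 5:r first → 10 extensions
total linear extensions = 60

60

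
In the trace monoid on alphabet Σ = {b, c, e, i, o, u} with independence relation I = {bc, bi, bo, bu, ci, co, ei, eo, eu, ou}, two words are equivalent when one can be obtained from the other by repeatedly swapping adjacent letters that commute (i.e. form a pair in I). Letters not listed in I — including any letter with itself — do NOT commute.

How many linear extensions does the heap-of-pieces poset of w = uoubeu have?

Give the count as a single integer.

#0=u has no predecessor
#1=o has no predecessor
#2=u depends on [0:u]
#3=b has no predecessor
#4=e depends on [3:b]
#5=u depends on [2:u]
sources: [0:u, 1:o, 3:b]
N(rest) = Σ N(rest − s) over sources s of rest; N(one piece) = 1:
  size 1 → [1]=1  [4]=1  [5]=1
  size 2 → [1,4]=2  [1,5]=2  [2,5]=1  [3,4]=1  [4,5]=2
  size 3 → [0,2,5]=1  [1,2,5]=3  [1,3,4]=3  [1,4,5]=6  [2,4,5]=3  [3,4,5]=3
  size 4 → [0,1,2,5]=4  [0,2,4,5]=4  [1,2,4,5]=12  [1,3,4,5]=12  [2,3,4,5]=6
  first=0(u) contributes 30
  first=1(o) contributes 10
  first=3(b) contributes 20
|[w]| = 60

60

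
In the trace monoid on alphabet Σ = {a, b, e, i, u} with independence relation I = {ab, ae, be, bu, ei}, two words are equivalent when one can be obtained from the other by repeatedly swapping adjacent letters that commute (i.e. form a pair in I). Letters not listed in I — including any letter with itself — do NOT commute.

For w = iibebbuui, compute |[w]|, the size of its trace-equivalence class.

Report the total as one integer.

40

#0=i has no predecessor
#1=i depends on [0:i]
#2=b depends on [1:i]
#3=e has no predecessor
#4=b depends on [2:b]
#5=b depends on [4:b]
#6=u depends on [1:i, 3:e]
#7=u depends on [6:u]
#8=i depends on [5:b, 7:u]
sources: [0:i, 3:e]
N(rest) = Σ N(rest − s) over sources s of rest; N(one piece) = 1:
  size 1 → [8]=1
  size 2 → [5,8]=1  [7,8]=1
  size 3 → [4,5,8]=1  [5,7,8]=2  [6,7,8]=1
  size 4 → [2,4,5,8]=1  [3,6,7,8]=1  [4,5,7,8]=3  [5,6,7,8]=3
  size 5 → [2,4,5,7,8]=4  [3,5,6,7,8]=4  [4,5,6,7,8]=6
  size 6 → [2,4,5,6,7,8]=10  [3,4,5,6,7,8]=10
  size 7 → [1,2,4,5,6,7,8]=10  [2,3,4,5,6,7,8]=20
  first=0(i) contributes 30
  first=3(e) contributes 10
|[w]| = 40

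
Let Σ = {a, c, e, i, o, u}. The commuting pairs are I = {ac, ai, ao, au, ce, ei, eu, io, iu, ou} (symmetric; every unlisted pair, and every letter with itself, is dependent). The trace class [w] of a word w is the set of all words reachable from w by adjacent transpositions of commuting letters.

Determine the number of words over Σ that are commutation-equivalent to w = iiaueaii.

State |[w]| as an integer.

0(i) covers ∅
1(i) covers 0:i
2(a) covers ∅
3(u) covers ∅
4(e) covers 2:a
5(a) covers 4:e
6(i) covers 1:i
7(i) covers 6:i
floor of heap: 0:i, 2:a, 3:u
completions by unplaced set U, small U first (add the entries for U minus each lowest piece of U):
  |U|=1: {3}:1  {5}:1  {7}:1
  |U|=2: {3,5}:2  {3,7}:2  {4,5}:1  {5,7}:2  {6,7}:1
  |U|=3: {1,6,7}:1  {2,4,5}:1  {3,4,5}:3  {3,5,7}:6  {3,6,7}:3  {4,5,7}:3  {5,6,7}:3
  |U|=4: {0,1,6,7}:1  {1,3,6,7}:4  {1,5,6,7}:4  {2,3,4,5}:4  {2,4,5,7}:4  {3,4,5,7}:12  {3,5,6,7}:12  {4,5,6,7}:6
  |U|=5: {0,1,3,6,7}:5  {0,1,5,6,7}:5  {1,3,5,6,7}:20  {1,4,5,6,7}:10  {2,3,4,5,7}:20  {2,4,5,6,7}:10  {3,4,5,6,7}:30
  |U|=6: {0,1,3,5,6,7}:30  {0,1,4,5,6,7}:15  {1,2,4,5,6,7}:20  {1,3,4,5,6,7}:60  {2,3,4,5,6,7}:60
  start at 0(i): 140
  start at 2(a): 105
  start at 3(u): 35
sum over floor = 280

280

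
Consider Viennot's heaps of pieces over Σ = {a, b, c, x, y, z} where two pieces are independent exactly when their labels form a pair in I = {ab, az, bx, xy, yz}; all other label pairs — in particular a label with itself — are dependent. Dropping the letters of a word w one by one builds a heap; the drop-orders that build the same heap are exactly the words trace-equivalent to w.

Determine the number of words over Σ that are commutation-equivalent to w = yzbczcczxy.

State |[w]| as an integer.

0(y) covers ∅
1(z) covers ∅
2(b) covers 0:y, 1:z
3(c) covers 2:b
4(z) covers 3:c
5(c) covers 4:z
6(c) covers 5:c
7(z) covers 6:c
8(x) covers 7:z
9(y) covers 6:c
floor of heap: 0:y, 1:z
completions by unplaced set U, small U first (add the entries for U minus each lowest piece of U):
  |U|=1: {8}:1  {9}:1
  |U|=2: {7,8}:1  {8,9}:2
  |U|=3: {7,8,9}:3
  |U|=4: {6,7,8,9}:3
  |U|=5: {5,6,7,8,9}:3
  |U|=6: {4,5,6,7,8,9}:3
  |U|=7: {3,4,5,6,7,8,9}:3
  |U|=8: {2,3,4,5,6,7,8,9}:3
  start at 0(y): 3
  start at 1(z): 3
sum over floor = 6

6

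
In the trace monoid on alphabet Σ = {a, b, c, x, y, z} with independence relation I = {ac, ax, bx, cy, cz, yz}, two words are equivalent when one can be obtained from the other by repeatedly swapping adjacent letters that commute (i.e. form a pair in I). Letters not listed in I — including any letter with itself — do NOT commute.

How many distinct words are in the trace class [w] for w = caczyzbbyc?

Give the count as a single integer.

90

drop 0:c onto floor
drop 1:a onto floor
drop 2:c onto {0:c}
drop 3:z onto {1:a}
drop 4:y onto {1:a}
drop 5:z onto {3:z}
drop 6:b onto {2:c, 4:y, 5:z}
drop 7:b onto {6:b}
drop 8:y onto {7:b}
drop 9:c onto {7:b}
ground layer = {0:c, 1:a}
drop-orders for the pieces not yet dropped (sum over which currently-grounded one goes next):
  1 to go: {8} 1  {9} 1
  2 to go: {8,9} 2
  3 to go: {7,8,9} 2
  4 to go: {6,7,8,9} 2
  5 to go: {2,6,7,8,9} 2  {4,6,7,8,9} 2  {5,6,7,8,9} 2
  6 to go: {0,2,6,7,8,9} 2  {2,4,6,7,8,9} 4  {2,5,6,7,8,9} 4  {3,5,6,7,8,9} 2  {4,5,6,7,8,9} 4
  7 to go: {0,2,4,6,7,8,9} 6  {0,2,5,6,7,8,9} 6  {2,3,5,6,7,8,9} 6  {2,4,5,6,7,8,9} 12  {3,4,5,6,7,8,9} 6
  8 to go: {0,2,3,5,6,7,8,9} 12  {0,2,4,5,6,7,8,9} 24  {1,3,4,5,6,7,8,9} 6  {2,3,4,5,6,7,8,9} 24
  if 0:c drops first: 30 orders
  if 1:a drops first: 60 orders
heap linearizations: 90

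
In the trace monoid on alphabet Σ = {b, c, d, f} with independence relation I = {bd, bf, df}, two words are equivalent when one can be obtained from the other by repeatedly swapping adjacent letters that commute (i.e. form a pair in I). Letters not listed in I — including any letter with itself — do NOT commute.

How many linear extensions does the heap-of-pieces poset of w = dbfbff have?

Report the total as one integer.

drop 0:d onto floor
drop 1:b onto floor
drop 2:f onto floor
drop 3:b onto {1:b}
drop 4:f onto {2:f}
drop 5:f onto {4:f}
ground layer = {0:d, 1:b, 2:f}
drop-orders for the pieces not yet dropped (sum over which currently-grounded one goes next):
  1 to go: {0} 1  {3} 1  {5} 1
  2 to go: {0,3} 2  {0,5} 2  {1,3} 1  {3,5} 2  {4,5} 1
  3 to go: {0,1,3} 3  {0,3,5} 6  {0,4,5} 3  {1,3,5} 3  {2,4,5} 1  {3,4,5} 3
  4 to go: {0,1,3,5} 12  {0,2,4,5} 4  {0,3,4,5} 12  {1,3,4,5} 6  {2,3,4,5} 4
  if 0:d drops first: 10 orders
  if 1:b drops first: 20 orders
  if 2:f drops first: 30 orders
heap linearizations: 60

60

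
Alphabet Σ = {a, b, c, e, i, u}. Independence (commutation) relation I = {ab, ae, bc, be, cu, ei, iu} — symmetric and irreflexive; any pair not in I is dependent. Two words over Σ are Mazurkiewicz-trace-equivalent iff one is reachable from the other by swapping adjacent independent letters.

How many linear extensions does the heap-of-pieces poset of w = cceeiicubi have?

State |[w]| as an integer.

piece 0:c — minimal
piece 1:c rests on {0:c}
piece 2:e rests on {1:c}
piece 3:e rests on {2:e}
piece 4:i rests on {1:c}
piece 5:i rests on {4:i}
piece 6:c rests on {3:e, 5:i}
piece 7:u rests on {3:e}
piece 8:b rests on {5:i, 7:u}
piece 9:i rests on {6:c, 8:b}
minimal pieces: {0:c}
ways to finish when only these pieces remain (= sum over removing one remaining piece with nothing left below it):
  1 left: {9}→1
  2 left: {6,9}→1  {8,9}→1
  3 left: {6,8,9}→2  {7,8,9}→1
  4 left: {5,6,8,9}→2  {6,7,8,9}→3
  5 left: {3,6,7,8,9}→3  {4,5,6,8,9}→2  {5,6,7,8,9}→5
  6 left: {2,3,6,7,8,9}→3  {3,5,6,7,8,9}→8  {4,5,6,7,8,9}→7
  7 left: {2,3,5,6,7,8,9}→11  {3,4,5,6,7,8,9}→15
  8 left: {2,3,4,5,6,7,8,9}→26
  placing 0:c first → 26 extensions

26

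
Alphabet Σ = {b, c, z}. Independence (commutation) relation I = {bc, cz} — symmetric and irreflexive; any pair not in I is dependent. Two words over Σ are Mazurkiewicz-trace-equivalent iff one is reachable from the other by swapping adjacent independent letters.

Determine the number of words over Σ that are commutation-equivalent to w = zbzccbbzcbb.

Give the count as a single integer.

0(z) covers ∅
1(b) covers 0:z
2(z) covers 1:b
3(c) covers ∅
4(c) covers 3:c
5(b) covers 2:z
6(b) covers 5:b
7(z) covers 6:b
8(c) covers 4:c
9(b) covers 7:z
10(b) covers 9:b
floor of heap: 0:z, 3:c
completions by unplaced set U, small U first (add the entries for U minus each lowest piece of U):
  |U|=1: {8}:1  {10}:1
  |U|=2: {4,8}:1  {8,10}:2  {9,10}:1
  |U|=3: {3,4,8}:1  {4,8,10}:3  {7,9,10}:1  {8,9,10}:3
  |U|=4: {3,4,8,10}:4  {4,8,9,10}:6  {6,7,9,10}:1  {7,8,9,10}:4
  |U|=5: {3,4,8,9,10}:10  {4,7,8,9,10}:10  {5,6,7,9,10}:1  {6,7,8,9,10}:5
  |U|=6: {2,5,6,7,9,10}:1  {3,4,7,8,9,10}:20  {4,6,7,8,9,10}:15  {5,6,7,8,9,10}:6
  |U|=7: {1,2,5,6,7,9,10}:1  {2,5,6,7,8,9,10}:7  {3,4,6,7,8,9,10}:35  {4,5,6,7,8,9,10}:21
  |U|=8: {0,1,2,5,6,7,9,10}:1  {1,2,5,6,7,8,9,10}:8  {2,4,5,6,7,8,9,10}:28  {3,4,5,6,7,8,9,10}:56
  |U|=9: {0,1,2,5,6,7,8,9,10}:9  {1,2,4,5,6,7,8,9,10}:36  {2,3,4,5,6,7,8,9,10}:84
  start at 0(z): 120
  start at 3(c): 45
sum over floor = 165

165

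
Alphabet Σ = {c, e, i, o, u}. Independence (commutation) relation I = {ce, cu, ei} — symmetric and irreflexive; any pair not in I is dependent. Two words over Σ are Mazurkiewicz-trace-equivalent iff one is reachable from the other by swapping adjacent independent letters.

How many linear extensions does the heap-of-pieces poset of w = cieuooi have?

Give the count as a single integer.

3

drop 0:c onto floor
drop 1:i onto {0:c}
drop 2:e onto floor
drop 3:u onto {1:i, 2:e}
drop 4:o onto {3:u}
drop 5:o onto {4:o}
drop 6:i onto {5:o}
ground layer = {0:c, 2:e}
drop-orders for the pieces not yet dropped (sum over which currently-grounded one goes next):
  1 to go: {6} 1
  2 to go: {5,6} 1
  3 to go: {4,5,6} 1
  4 to go: {3,4,5,6} 1
  5 to go: {1,3,4,5,6} 1  {2,3,4,5,6} 1
  if 0:c drops first: 2 orders
  if 2:e drops first: 1 orders
heap linearizations: 3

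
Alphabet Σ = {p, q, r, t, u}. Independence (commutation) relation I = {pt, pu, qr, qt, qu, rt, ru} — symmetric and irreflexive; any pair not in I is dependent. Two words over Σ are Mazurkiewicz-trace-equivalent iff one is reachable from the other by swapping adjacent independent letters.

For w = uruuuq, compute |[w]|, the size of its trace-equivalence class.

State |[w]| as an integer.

0(u) covers ∅
1(r) covers ∅
2(u) covers 0:u
3(u) covers 2:u
4(u) covers 3:u
5(q) covers ∅
floor of heap: 0:u, 1:r, 5:q
completions by unplaced set U, small U first (add the entries for U minus each lowest piece of U):
  |U|=1: {1}:1  {4}:1  {5}:1
  |U|=2: {1,4}:2  {1,5}:2  {3,4}:1  {4,5}:2
  |U|=3: {1,3,4}:3  {1,4,5}:6  {2,3,4}:1  {3,4,5}:3
  |U|=4: {0,2,3,4}:1  {1,2,3,4}:4  {1,3,4,5}:12  {2,3,4,5}:4
  start at 0(u): 20
  start at 1(r): 5
  start at 5(q): 5
sum over floor = 30

30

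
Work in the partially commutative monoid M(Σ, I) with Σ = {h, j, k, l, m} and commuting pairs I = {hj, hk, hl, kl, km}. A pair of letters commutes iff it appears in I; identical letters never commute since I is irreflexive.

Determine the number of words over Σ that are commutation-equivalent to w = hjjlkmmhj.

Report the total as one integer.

40

#0=h has no predecessor
#1=j has no predecessor
#2=j depends on [1:j]
#3=l depends on [2:j]
#4=k depends on [2:j]
#5=m depends on [0:h, 3:l]
#6=m depends on [5:m]
#7=h depends on [6:m]
#8=j depends on [4:k, 6:m]
sources: [0:h, 1:j]
N(rest) = Σ N(rest − s) over sources s of rest; N(one piece) = 1:
  size 1 → [7]=1  [8]=1
  size 2 → [4,8]=1  [7,8]=2
  size 3 → [4,7,8]=3  [6,7,8]=2
  size 4 → [4,6,7,8]=5  [5,6,7,8]=2
  size 5 → [0,5,6,7,8]=2  [3,5,6,7,8]=2  [4,5,6,7,8]=7
  size 6 → [0,3,5,6,7,8]=4  [0,4,5,6,7,8]=9  [3,4,5,6,7,8]=9
  size 7 → [0,3,4,5,6,7,8]=22  [2,3,4,5,6,7,8]=9
  first=0(h) contributes 9
  first=1(j) contributes 31
|[w]| = 40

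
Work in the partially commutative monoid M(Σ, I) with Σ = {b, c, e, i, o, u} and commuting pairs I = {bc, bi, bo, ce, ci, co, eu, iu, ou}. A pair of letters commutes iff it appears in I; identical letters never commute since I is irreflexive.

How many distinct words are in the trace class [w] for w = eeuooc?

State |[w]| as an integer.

piece 0:e — minimal
piece 1:e rests on {0:e}
piece 2:u — minimal
piece 3:o rests on {1:e}
piece 4:o rests on {3:o}
piece 5:c rests on {2:u}
minimal pieces: {0:e, 2:u}
ways to finish when only these pieces remain (= sum over removing one remaining piece with nothing left below it):
  1 left: {4}→1  {5}→1
  2 left: {2,5}→1  {3,4}→1  {4,5}→2
  3 left: {1,3,4}→1  {2,4,5}→3  {3,4,5}→3
  4 left: {0,1,3,4}→1  {1,3,4,5}→4  {2,3,4,5}→6
  placing 0:e first → 10 extensions
  placing 2:u first → 5 extensions
total linear extensions = 15

15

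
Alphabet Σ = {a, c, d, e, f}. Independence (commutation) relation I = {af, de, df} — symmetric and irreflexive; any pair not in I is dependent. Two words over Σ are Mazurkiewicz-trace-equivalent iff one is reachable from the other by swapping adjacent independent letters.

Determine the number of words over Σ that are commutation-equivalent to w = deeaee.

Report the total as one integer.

drop 0:d onto floor
drop 1:e onto floor
drop 2:e onto {1:e}
drop 3:a onto {0:d, 2:e}
drop 4:e onto {3:a}
drop 5:e onto {4:e}
ground layer = {0:d, 1:e}
drop-orders for the pieces not yet dropped (sum over which currently-grounded one goes next):
  1 to go: {5} 1
  2 to go: {4,5} 1
  3 to go: {3,4,5} 1
  4 to go: {0,3,4,5} 1  {2,3,4,5} 1
  if 0:d drops first: 1 orders
  if 1:e drops first: 2 orders
heap linearizations: 3

3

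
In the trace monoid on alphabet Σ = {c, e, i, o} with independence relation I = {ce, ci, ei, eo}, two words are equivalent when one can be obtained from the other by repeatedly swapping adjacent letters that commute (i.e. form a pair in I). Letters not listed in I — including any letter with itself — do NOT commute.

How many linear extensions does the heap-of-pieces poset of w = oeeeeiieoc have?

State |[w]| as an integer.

252

0(o) covers ∅
1(e) covers ∅
2(e) covers 1:e
3(e) covers 2:e
4(e) covers 3:e
5(i) covers 0:o
6(i) covers 5:i
7(e) covers 4:e
8(o) covers 6:i
9(c) covers 8:o
floor of heap: 0:o, 1:e
completions by unplaced set U, small U first (add the entries for U minus each lowest piece of U):
  |U|=1: {7}:1  {9}:1
  |U|=2: {4,7}:1  {7,9}:2  {8,9}:1
  |U|=3: {3,4,7}:1  {4,7,9}:3  {6,8,9}:1  {7,8,9}:3
  |U|=4: {2,3,4,7}:1  {3,4,7,9}:4  {4,7,8,9}:6  {5,6,8,9}:1  {6,7,8,9}:4
  |U|=5: {0,5,6,8,9}:1  {1,2,3,4,7}:1  {2,3,4,7,9}:5  {3,4,7,8,9}:10  {4,6,7,8,9}:10  {5,6,7,8,9}:5
  |U|=6: {0,5,6,7,8,9}:6  {1,2,3,4,7,9}:6  {2,3,4,7,8,9}:15  {3,4,6,7,8,9}:20  {4,5,6,7,8,9}:15
  |U|=7: {0,4,5,6,7,8,9}:21  {1,2,3,4,7,8,9}:21  {2,3,4,6,7,8,9}:35  {3,4,5,6,7,8,9}:35
  |U|=8: {0,3,4,5,6,7,8,9}:56  {1,2,3,4,6,7,8,9}:56  {2,3,4,5,6,7,8,9}:70
  start at 0(o): 126
  start at 1(e): 126
sum over floor = 252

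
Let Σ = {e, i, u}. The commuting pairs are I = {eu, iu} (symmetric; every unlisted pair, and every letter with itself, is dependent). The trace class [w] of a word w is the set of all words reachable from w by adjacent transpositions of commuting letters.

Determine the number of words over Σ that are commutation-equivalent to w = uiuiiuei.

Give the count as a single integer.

56

drop 0:u onto floor
drop 1:i onto floor
drop 2:u onto {0:u}
drop 3:i onto {1:i}
drop 4:i onto {3:i}
drop 5:u onto {2:u}
drop 6:e onto {4:i}
drop 7:i onto {6:e}
ground layer = {0:u, 1:i}
drop-orders for the pieces not yet dropped (sum over which currently-grounded one goes next):
  1 to go: {5} 1  {7} 1
  2 to go: {2,5} 1  {5,7} 2  {6,7} 1
  3 to go: {0,2,5} 1  {2,5,7} 3  {4,6,7} 1  {5,6,7} 3
  4 to go: {0,2,5,7} 4  {2,5,6,7} 6  {3,4,6,7} 1  {4,5,6,7} 4
  5 to go: {0,2,5,6,7} 10  {1,3,4,6,7} 1  {2,4,5,6,7} 10  {3,4,5,6,7} 5
  6 to go: {0,2,4,5,6,7} 20  {1,3,4,5,6,7} 6  {2,3,4,5,6,7} 15
  if 0:u drops first: 21 orders
  if 1:i drops first: 35 orders
heap linearizations: 56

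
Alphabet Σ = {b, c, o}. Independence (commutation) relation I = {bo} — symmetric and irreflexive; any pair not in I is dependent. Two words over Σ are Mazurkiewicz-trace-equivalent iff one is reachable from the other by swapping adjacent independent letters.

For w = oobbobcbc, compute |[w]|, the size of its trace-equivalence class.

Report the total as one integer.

#0=o has no predecessor
#1=o depends on [0:o]
#2=b has no predecessor
#3=b depends on [2:b]
#4=o depends on [1:o]
#5=b depends on [3:b]
#6=c depends on [4:o, 5:b]
#7=b depends on [6:c]
#8=c depends on [7:b]
sources: [0:o, 2:b]
N(rest) = Σ N(rest − s) over sources s of rest; N(one piece) = 1:
  size 1 → [8]=1
  size 2 → [7,8]=1
  size 3 → [6,7,8]=1
  size 4 → [4,6,7,8]=1  [5,6,7,8]=1
  size 5 → [1,4,6,7,8]=1  [3,5,6,7,8]=1  [4,5,6,7,8]=2
  size 6 → [0,1,4,6,7,8]=1  [1,4,5,6,7,8]=3  [2,3,5,6,7,8]=1  [3,4,5,6,7,8]=3
  size 7 → [0,1,4,5,6,7,8]=4  [1,3,4,5,6,7,8]=6  [2,3,4,5,6,7,8]=4
  first=0(o) contributes 10
  first=2(b) contributes 10
|[w]| = 20

20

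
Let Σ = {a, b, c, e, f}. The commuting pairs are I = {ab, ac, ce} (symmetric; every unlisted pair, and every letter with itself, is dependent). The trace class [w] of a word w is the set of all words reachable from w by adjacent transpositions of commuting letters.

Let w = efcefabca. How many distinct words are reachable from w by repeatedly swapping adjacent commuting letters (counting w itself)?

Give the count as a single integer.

drop 0:e onto floor
drop 1:f onto {0:e}
drop 2:c onto {1:f}
drop 3:e onto {1:f}
drop 4:f onto {2:c, 3:e}
drop 5:a onto {4:f}
drop 6:b onto {4:f}
drop 7:c onto {6:b}
drop 8:a onto {5:a}
ground layer = {0:e}
drop-orders for the pieces not yet dropped (sum over which currently-grounded one goes next):
  1 to go: {7} 1  {8} 1
  2 to go: {5,8} 1  {6,7} 1  {7,8} 2
  3 to go: {5,7,8} 3  {6,7,8} 3
  4 to go: {5,6,7,8} 6
  5 to go: {4,5,6,7,8} 6
  6 to go: {2,4,5,6,7,8} 6  {3,4,5,6,7,8} 6
  7 to go: {2,3,4,5,6,7,8} 12
  if 0:e drops first: 12 orders

12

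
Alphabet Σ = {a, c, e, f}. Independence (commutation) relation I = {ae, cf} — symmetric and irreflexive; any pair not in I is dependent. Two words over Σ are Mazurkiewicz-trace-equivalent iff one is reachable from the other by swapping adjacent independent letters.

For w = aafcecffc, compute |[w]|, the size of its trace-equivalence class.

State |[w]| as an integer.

12

0(a) covers ∅
1(a) covers 0:a
2(f) covers 1:a
3(c) covers 1:a
4(e) covers 2:f, 3:c
5(c) covers 4:e
6(f) covers 4:e
7(f) covers 6:f
8(c) covers 5:c
floor of heap: 0:a
completions by unplaced set U, small U first (add the entries for U minus each lowest piece of U):
  |U|=1: {7}:1  {8}:1
  |U|=2: {5,8}:1  {6,7}:1  {7,8}:2
  |U|=3: {5,7,8}:3  {6,7,8}:3
  |U|=4: {5,6,7,8}:6
  |U|=5: {4,5,6,7,8}:6
  |U|=6: {2,4,5,6,7,8}:6  {3,4,5,6,7,8}:6
  |U|=7: {2,3,4,5,6,7,8}:12
  start at 0(a): 12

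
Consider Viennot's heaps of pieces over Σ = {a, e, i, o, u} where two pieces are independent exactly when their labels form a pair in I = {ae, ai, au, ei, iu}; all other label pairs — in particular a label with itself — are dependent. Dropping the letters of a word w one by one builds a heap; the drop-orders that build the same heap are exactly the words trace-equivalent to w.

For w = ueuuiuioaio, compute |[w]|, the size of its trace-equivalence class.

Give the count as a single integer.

0(u) covers ∅
1(e) covers 0:u
2(u) covers 1:e
3(u) covers 2:u
4(i) covers ∅
5(u) covers 3:u
6(i) covers 4:i
7(o) covers 5:u, 6:i
8(a) covers 7:o
9(i) covers 7:o
10(o) covers 8:a, 9:i
floor of heap: 0:u, 4:i
completions by unplaced set U, small U first (add the entries for U minus each lowest piece of U):
  |U|=1: {10}:1
  |U|=2: {8,10}:1  {9,10}:1
  |U|=3: {8,9,10}:2
  |U|=4: {7,8,9,10}:2
  |U|=5: {5,7,8,9,10}:2  {6,7,8,9,10}:2
  |U|=6: {3,5,7,8,9,10}:2  {4,6,7,8,9,10}:2  {5,6,7,8,9,10}:4
  |U|=7: {2,3,5,7,8,9,10}:2  {3,5,6,7,8,9,10}:6  {4,5,6,7,8,9,10}:6
  |U|=8: {1,2,3,5,7,8,9,10}:2  {2,3,5,6,7,8,9,10}:8  {3,4,5,6,7,8,9,10}:12
  |U|=9: {0,1,2,3,5,7,8,9,10}:2  {1,2,3,5,6,7,8,9,10}:10  {2,3,4,5,6,7,8,9,10}:20
  start at 0(u): 30
  start at 4(i): 12
sum over floor = 42

42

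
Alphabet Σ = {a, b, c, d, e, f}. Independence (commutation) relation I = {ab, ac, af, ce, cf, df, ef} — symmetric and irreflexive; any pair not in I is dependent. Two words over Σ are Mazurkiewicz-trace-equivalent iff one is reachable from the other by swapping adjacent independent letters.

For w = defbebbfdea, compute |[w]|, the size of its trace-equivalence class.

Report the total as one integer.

0(d) covers ∅
1(e) covers 0:d
2(f) covers ∅
3(b) covers 1:e, 2:f
4(e) covers 3:b
5(b) covers 4:e
6(b) covers 5:b
7(f) covers 6:b
8(d) covers 6:b
9(e) covers 8:d
10(a) covers 9:e
floor of heap: 0:d, 2:f
completions by unplaced set U, small U first (add the entries for U minus each lowest piece of U):
  |U|=1: {7}:1  {10}:1
  |U|=2: {7,10}:2  {9,10}:1
  |U|=3: {7,9,10}:3  {8,9,10}:1
  |U|=4: {7,8,9,10}:4
  |U|=5: {6,7,8,9,10}:4
  |U|=6: {5,6,7,8,9,10}:4
  |U|=7: {4,5,6,7,8,9,10}:4
  |U|=8: {3,4,5,6,7,8,9,10}:4
  |U|=9: {1,3,4,5,6,7,8,9,10}:4  {2,3,4,5,6,7,8,9,10}:4
  start at 0(d): 8
  start at 2(f): 4
sum over floor = 12

12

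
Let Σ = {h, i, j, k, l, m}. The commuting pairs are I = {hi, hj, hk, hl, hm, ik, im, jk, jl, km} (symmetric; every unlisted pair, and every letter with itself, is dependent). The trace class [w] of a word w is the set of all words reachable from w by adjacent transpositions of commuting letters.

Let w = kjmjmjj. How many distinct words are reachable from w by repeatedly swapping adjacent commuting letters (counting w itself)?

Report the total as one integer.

7

#0=k has no predecessor
#1=j has no predecessor
#2=m depends on [1:j]
#3=j depends on [2:m]
#4=m depends on [3:j]
#5=j depends on [4:m]
#6=j depends on [5:j]
sources: [0:k, 1:j]
N(rest) = Σ N(rest − s) over sources s of rest; N(one piece) = 1:
  size 1 → [0]=1  [6]=1
  size 2 → [0,6]=2  [5,6]=1
  size 3 → [0,5,6]=3  [4,5,6]=1
  size 4 → [0,4,5,6]=4  [3,4,5,6]=1
  size 5 → [0,3,4,5,6]=5  [2,3,4,5,6]=1
  first=0(k) contributes 1
  first=1(j) contributes 6
|[w]| = 7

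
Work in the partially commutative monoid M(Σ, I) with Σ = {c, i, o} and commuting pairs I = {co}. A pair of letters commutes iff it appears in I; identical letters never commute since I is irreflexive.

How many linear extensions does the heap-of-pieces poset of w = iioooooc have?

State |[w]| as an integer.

piece 0:i — minimal
piece 1:i rests on {0:i}
piece 2:o rests on {1:i}
piece 3:o rests on {2:o}
piece 4:o rests on {3:o}
piece 5:o rests on {4:o}
piece 6:o rests on {5:o}
piece 7:c rests on {1:i}
minimal pieces: {0:i}
ways to finish when only these pieces remain (= sum over removing one remaining piece with nothing left below it):
  1 left: {6}→1  {7}→1
  2 left: {5,6}→1  {6,7}→2
  3 left: {4,5,6}→1  {5,6,7}→3
  4 left: {3,4,5,6}→1  {4,5,6,7}→4
  5 left: {2,3,4,5,6}→1  {3,4,5,6,7}→5
  6 left: {2,3,4,5,6,7}→6
  placing 0:i first → 6 extensions

6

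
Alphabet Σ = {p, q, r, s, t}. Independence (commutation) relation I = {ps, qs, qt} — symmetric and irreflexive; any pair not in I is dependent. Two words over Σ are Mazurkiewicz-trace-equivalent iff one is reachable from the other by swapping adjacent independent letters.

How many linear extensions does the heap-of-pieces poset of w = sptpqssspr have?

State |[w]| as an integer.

0(s) covers ∅
1(p) covers ∅
2(t) covers 0:s, 1:p
3(p) covers 2:t
4(q) covers 3:p
5(s) covers 2:t
6(s) covers 5:s
7(s) covers 6:s
8(p) covers 4:q
9(r) covers 7:s, 8:p
floor of heap: 0:s, 1:p
completions by unplaced set U, small U first (add the entries for U minus each lowest piece of U):
  |U|=1: {9}:1
  |U|=2: {7,9}:1  {8,9}:1
  |U|=3: {4,8,9}:1  {6,7,9}:1  {7,8,9}:2
  |U|=4: {3,4,8,9}:1  {4,7,8,9}:3  {5,6,7,9}:1  {6,7,8,9}:3
  |U|=5: {3,4,7,8,9}:4  {4,6,7,8,9}:6  {5,6,7,8,9}:4
  |U|=6: {3,4,6,7,8,9}:10  {4,5,6,7,8,9}:10
  |U|=7: {3,4,5,6,7,8,9}:20
  |U|=8: {2,3,4,5,6,7,8,9}:20
  start at 0(s): 20
  start at 1(p): 20
sum over floor = 40

40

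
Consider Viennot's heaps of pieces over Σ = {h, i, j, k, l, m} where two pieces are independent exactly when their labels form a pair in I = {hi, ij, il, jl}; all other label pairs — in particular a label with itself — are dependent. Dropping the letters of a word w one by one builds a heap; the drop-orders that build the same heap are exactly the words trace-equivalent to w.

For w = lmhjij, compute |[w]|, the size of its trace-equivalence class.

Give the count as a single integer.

0(l) covers ∅
1(m) covers 0:l
2(h) covers 1:m
3(j) covers 2:h
4(i) covers 1:m
5(j) covers 3:j
floor of heap: 0:l
completions by unplaced set U, small U first (add the entries for U minus each lowest piece of U):
  |U|=1: {4}:1  {5}:1
  |U|=2: {3,5}:1  {4,5}:2
  |U|=3: {2,3,5}:1  {3,4,5}:3
  |U|=4: {2,3,4,5}:4
  start at 0(l): 4

4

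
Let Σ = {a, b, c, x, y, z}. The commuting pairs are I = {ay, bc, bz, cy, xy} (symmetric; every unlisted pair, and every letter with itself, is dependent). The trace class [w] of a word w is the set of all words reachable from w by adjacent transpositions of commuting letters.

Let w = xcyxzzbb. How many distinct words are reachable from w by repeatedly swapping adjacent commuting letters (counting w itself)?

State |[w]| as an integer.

#0=x has no predecessor
#1=c depends on [0:x]
#2=y has no predecessor
#3=x depends on [1:c]
#4=z depends on [2:y, 3:x]
#5=z depends on [4:z]
#6=b depends on [2:y, 3:x]
#7=b depends on [6:b]
sources: [0:x, 2:y]
N(rest) = Σ N(rest − s) over sources s of rest; N(one piece) = 1:
  size 1 → [5]=1  [7]=1
  size 2 → [4,5]=1  [5,7]=2  [6,7]=1
  size 3 → [4,5,7]=3  [5,6,7]=3
  size 4 → [4,5,6,7]=6
  size 5 → [2,4,5,6,7]=6  [3,4,5,6,7]=6
  size 6 → [1,3,4,5,6,7]=6  [2,3,4,5,6,7]=12
  first=0(x) contributes 18
  first=2(y) contributes 6
|[w]| = 24

24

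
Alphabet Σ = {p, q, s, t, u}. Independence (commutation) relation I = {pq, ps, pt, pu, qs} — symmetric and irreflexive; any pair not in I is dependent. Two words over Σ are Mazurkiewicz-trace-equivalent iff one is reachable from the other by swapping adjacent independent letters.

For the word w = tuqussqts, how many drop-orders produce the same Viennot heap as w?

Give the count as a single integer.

3

0(t) covers ∅
1(u) covers 0:t
2(q) covers 1:u
3(u) covers 2:q
4(s) covers 3:u
5(s) covers 4:s
6(q) covers 3:u
7(t) covers 5:s, 6:q
8(s) covers 7:t
floor of heap: 0:t
completions by unplaced set U, small U first (add the entries for U minus each lowest piece of U):
  |U|=1: {8}:1
  |U|=2: {7,8}:1
  |U|=3: {5,7,8}:1  {6,7,8}:1
  |U|=4: {4,5,7,8}:1  {5,6,7,8}:2
  |U|=5: {4,5,6,7,8}:3
  |U|=6: {3,4,5,6,7,8}:3
  |U|=7: {2,3,4,5,6,7,8}:3
  start at 0(t): 3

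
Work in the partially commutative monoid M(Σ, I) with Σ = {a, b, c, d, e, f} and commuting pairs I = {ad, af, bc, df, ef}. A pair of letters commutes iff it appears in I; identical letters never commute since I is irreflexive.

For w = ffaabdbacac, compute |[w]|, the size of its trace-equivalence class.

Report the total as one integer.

6

0(f) covers ∅
1(f) covers 0:f
2(a) covers ∅
3(a) covers 2:a
4(b) covers 1:f, 3:a
5(d) covers 4:b
6(b) covers 5:d
7(a) covers 6:b
8(c) covers 7:a
9(a) covers 8:c
10(c) covers 9:a
floor of heap: 0:f, 2:a
completions by unplaced set U, small U first (add the entries for U minus each lowest piece of U):
  |U|=1: {10}:1
  |U|=2: {9,10}:1
  |U|=3: {8,9,10}:1
  |U|=4: {7,8,9,10}:1
  |U|=5: {6,7,8,9,10}:1
  |U|=6: {5,6,7,8,9,10}:1
  |U|=7: {4,5,6,7,8,9,10}:1
  |U|=8: {1,4,5,6,7,8,9,10}:1  {3,4,5,6,7,8,9,10}:1
  |U|=9: {0,1,4,5,6,7,8,9,10}:1  {1,3,4,5,6,7,8,9,10}:2  {2,3,4,5,6,7,8,9,10}:1
  start at 0(f): 3
  start at 2(a): 3
sum over floor = 6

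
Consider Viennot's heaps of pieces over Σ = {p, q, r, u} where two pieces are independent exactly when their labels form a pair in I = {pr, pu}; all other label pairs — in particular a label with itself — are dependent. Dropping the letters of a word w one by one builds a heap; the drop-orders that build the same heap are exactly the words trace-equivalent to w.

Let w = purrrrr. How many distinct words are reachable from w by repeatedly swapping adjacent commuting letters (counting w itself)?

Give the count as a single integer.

0(p) covers ∅
1(u) covers ∅
2(r) covers 1:u
3(r) covers 2:r
4(r) covers 3:r
5(r) covers 4:r
6(r) covers 5:r
floor of heap: 0:p, 1:u
completions by unplaced set U, small U first (add the entries for U minus each lowest piece of U):
  |U|=1: {0}:1  {6}:1
  |U|=2: {0,6}:2  {5,6}:1
  |U|=3: {0,5,6}:3  {4,5,6}:1
  |U|=4: {0,4,5,6}:4  {3,4,5,6}:1
  |U|=5: {0,3,4,5,6}:5  {2,3,4,5,6}:1
  start at 0(p): 1
  start at 1(u): 6
sum over floor = 7

7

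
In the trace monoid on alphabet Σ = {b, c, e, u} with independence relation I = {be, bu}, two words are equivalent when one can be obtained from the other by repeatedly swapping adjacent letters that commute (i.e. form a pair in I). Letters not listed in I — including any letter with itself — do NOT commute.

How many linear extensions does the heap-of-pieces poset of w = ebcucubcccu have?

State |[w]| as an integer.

drop 0:e onto floor
drop 1:b onto floor
drop 2:c onto {0:e, 1:b}
drop 3:u onto {2:c}
drop 4:c onto {3:u}
drop 5:u onto {4:c}
drop 6:b onto {4:c}
drop 7:c onto {5:u, 6:b}
drop 8:c onto {7:c}
drop 9:c onto {8:c}
drop 10:u onto {9:c}
ground layer = {0:e, 1:b}
drop-orders for the pieces not yet dropped (sum over which currently-grounded one goes next):
  1 to go: {10} 1
  2 to go: {9,10} 1
  3 to go: {8,9,10} 1
  4 to go: {7,8,9,10} 1
  5 to go: {5,7,8,9,10} 1  {6,7,8,9,10} 1
  6 to go: {5,6,7,8,9,10} 2
  7 to go: {4,5,6,7,8,9,10} 2
  8 to go: {3,4,5,6,7,8,9,10} 2
  9 to go: {2,3,4,5,6,7,8,9,10} 2
  if 0:e drops first: 2 orders
  if 1:b drops first: 2 orders
heap linearizations: 4

4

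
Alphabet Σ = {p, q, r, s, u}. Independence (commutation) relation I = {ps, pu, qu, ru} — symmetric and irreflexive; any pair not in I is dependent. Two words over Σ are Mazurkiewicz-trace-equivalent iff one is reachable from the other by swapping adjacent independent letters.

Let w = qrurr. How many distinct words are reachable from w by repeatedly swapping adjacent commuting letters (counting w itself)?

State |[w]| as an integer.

5

#0=q has no predecessor
#1=r depends on [0:q]
#2=u has no predecessor
#3=r depends on [1:r]
#4=r depends on [3:r]
sources: [0:q, 2:u]
N(rest) = Σ N(rest − s) over sources s of rest; N(one piece) = 1:
  size 1 → [2]=1  [4]=1
  size 2 → [2,4]=2  [3,4]=1
  size 3 → [1,3,4]=1  [2,3,4]=3
  first=0(q) contributes 4
  first=2(u) contributes 1
|[w]| = 5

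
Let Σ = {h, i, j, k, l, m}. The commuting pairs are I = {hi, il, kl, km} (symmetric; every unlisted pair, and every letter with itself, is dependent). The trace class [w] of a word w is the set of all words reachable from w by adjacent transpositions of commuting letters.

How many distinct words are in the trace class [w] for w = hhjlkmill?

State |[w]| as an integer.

drop 0:h onto floor
drop 1:h onto {0:h}
drop 2:j onto {1:h}
drop 3:l onto {2:j}
drop 4:k onto {2:j}
drop 5:m onto {3:l}
drop 6:i onto {4:k, 5:m}
drop 7:l onto {5:m}
drop 8:l onto {7:l}
ground layer = {0:h}
drop-orders for the pieces not yet dropped (sum over which currently-grounded one goes next):
  1 to go: {6} 1  {8} 1
  2 to go: {4,6} 1  {6,8} 2  {7,8} 1
  3 to go: {4,6,8} 3  {6,7,8} 3
  4 to go: {4,6,7,8} 6  {5,6,7,8} 3
  5 to go: {3,5,6,7,8} 3  {4,5,6,7,8} 9
  6 to go: {3,4,5,6,7,8} 12
  7 to go: {2,3,4,5,6,7,8} 12
  if 0:h drops first: 12 orders

12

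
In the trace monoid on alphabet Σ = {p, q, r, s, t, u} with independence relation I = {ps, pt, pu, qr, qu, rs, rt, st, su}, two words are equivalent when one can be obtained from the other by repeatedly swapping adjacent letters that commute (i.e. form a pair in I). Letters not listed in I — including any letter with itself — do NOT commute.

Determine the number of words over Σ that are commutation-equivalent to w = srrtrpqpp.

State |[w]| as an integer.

30

drop 0:s onto floor
drop 1:r onto floor
drop 2:r onto {1:r}
drop 3:t onto floor
drop 4:r onto {2:r}
drop 5:p onto {4:r}
drop 6:q onto {0:s, 3:t, 5:p}
drop 7:p onto {6:q}
drop 8:p onto {7:p}
ground layer = {0:s, 1:r, 3:t}
drop-orders for the pieces not yet dropped (sum over which currently-grounded one goes next):
  1 to go: {8} 1
  2 to go: {7,8} 1
  3 to go: {6,7,8} 1
  4 to go: {0,6,7,8} 1  {3,6,7,8} 1  {5,6,7,8} 1
  5 to go: {0,3,6,7,8} 2  {0,5,6,7,8} 2  {3,5,6,7,8} 2  {4,5,6,7,8} 1
  6 to go: {0,3,5,6,7,8} 6  {0,4,5,6,7,8} 3  {2,4,5,6,7,8} 1  {3,4,5,6,7,8} 3
  7 to go: {0,2,4,5,6,7,8} 4  {0,3,4,5,6,7,8} 12  {1,2,4,5,6,7,8} 1  {2,3,4,5,6,7,8} 4
  if 0:s drops first: 5 orders
  if 1:r drops first: 20 orders
  if 3:t drops first: 5 orders
heap linearizations: 30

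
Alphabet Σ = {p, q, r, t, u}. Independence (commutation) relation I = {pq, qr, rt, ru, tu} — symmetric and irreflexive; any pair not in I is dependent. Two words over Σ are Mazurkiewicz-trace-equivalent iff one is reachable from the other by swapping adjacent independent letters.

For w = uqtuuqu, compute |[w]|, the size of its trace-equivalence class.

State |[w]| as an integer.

drop 0:u onto floor
drop 1:q onto {0:u}
drop 2:t onto {1:q}
drop 3:u onto {1:q}
drop 4:u onto {3:u}
drop 5:q onto {2:t, 4:u}
drop 6:u onto {5:q}
ground layer = {0:u}
drop-orders for the pieces not yet dropped (sum over which currently-grounded one goes next):
  1 to go: {6} 1
  2 to go: {5,6} 1
  3 to go: {2,5,6} 1  {4,5,6} 1
  4 to go: {2,4,5,6} 2  {3,4,5,6} 1
  5 to go: {2,3,4,5,6} 3
  if 0:u drops first: 3 orders

3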